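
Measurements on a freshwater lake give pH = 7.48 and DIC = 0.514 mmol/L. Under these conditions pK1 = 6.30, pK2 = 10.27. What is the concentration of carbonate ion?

[CO3²⁻] = 0.781 μmol/L

α₂ = 1 / (1 + [H⁺]/K2 + [H⁺]²/(K1K2)) = 1 / (1 + 10^+2.79 + 10^+1.61)
   = 1 / (1 + 616.60 + 40.738) = 1/658.33 = 0.001519
[CO3²⁻] = α₂ × DIC = 0.001519 × 0.514 = 0.000781 mmol/L = 0.781 μmol/L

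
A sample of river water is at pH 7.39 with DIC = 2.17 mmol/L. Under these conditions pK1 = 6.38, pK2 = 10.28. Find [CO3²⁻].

[CO3²⁻] = 2.54 μmol/L

α₂ = 1 / (1 + [H⁺]/K2 + [H⁺]²/(K1K2)) = 1 / (1 + 10^+2.89 + 10^+1.88)
   = 1 / (1 + 776.25 + 75.858) = 1/853.10 = 0.001172
[CO3²⁻] = α₂ × DIC = 0.001172 × 2.17 = 0.00254 mmol/L = 2.54 μmol/L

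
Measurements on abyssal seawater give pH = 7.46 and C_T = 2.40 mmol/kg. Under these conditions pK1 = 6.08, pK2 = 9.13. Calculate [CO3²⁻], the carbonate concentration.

[CO3²⁻] = 0.0483 mmol/kg

α₂ = 1 / (1 + [H⁺]/K2 + [H⁺]²/(K1K2)) = 1 / (1 + 10^+1.67 + 10^+0.29)
   = 1 / (1 + 46.774 + 1.9498) = 1/49.723 = 0.02011
[CO3²⁻] = α₂ × DIC = 0.02011 × 2.40 = 0.0483 mmol/kg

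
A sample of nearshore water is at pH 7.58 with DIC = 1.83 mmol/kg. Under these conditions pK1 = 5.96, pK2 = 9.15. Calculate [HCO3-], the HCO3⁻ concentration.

α₁ = 1 / (1 + [H⁺]/K1 + K2/[H⁺]) = 1 / (1 + 10^-1.62 + 10^-1.57)
   = 1 / (1 + 0.023988 + 0.026915) = 1/1.0509 = 0.9516
[HCO3⁻] = α₁ × DIC = 0.9516 × 1.83 = 1.74 mmol/kg

[HCO3⁻] = 1.74 mmol/kg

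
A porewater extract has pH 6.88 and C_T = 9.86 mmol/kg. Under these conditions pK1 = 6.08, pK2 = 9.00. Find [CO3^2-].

[CO3²⁻] = 0.0641 mmol/kg

α₂ = 1 / (1 + [H⁺]/K2 + [H⁺]²/(K1K2)) = 1 / (1 + 10^+2.12 + 10^+1.32)
   = 1 / (1 + 131.83 + 20.893) = 1/153.72 = 0.006505
[CO3²⁻] = α₂ × DIC = 0.006505 × 9.86 = 0.0641 mmol/kg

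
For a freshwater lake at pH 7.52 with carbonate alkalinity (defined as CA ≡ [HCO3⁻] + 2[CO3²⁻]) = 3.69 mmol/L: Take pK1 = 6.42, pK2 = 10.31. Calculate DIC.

CA = [HCO3⁻] + 2[CO3²⁻] = (α₁ + 2α₂)·DIC
At pH 7.52: [H⁺]/K1 = 10^-1.10 = 0.079433, K2/[H⁺] = 10^-2.79 = 0.0016218
α₁ = 1/(1 + 0.079433 + 0.0016218) = 1/1.0811 = 0.9250; α₂ = α₁·K2/[H⁺] = 0.001500
α₁ + 2α₂ = 0.9280
DIC = CA / (α₁ + 2α₂) = 3.69 / 0.9280 = 3.98 mmol/L

DIC = 3.98 mmol/L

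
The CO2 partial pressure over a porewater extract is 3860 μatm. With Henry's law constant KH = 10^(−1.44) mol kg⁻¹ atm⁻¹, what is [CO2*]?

[CO2*] = 140 μmol/kg

KH = 10^(−1.44) = 3.631×10^-2 mol kg⁻¹ atm⁻¹
[CO2*] = KH · pCO2 = 3.631×10^-2 × 3860×10^-6 atm = 1.40×10^-4 mol/kg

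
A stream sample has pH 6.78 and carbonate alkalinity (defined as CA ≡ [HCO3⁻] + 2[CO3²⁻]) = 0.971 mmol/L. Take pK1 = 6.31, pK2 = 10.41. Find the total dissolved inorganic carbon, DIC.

DIC = 1.30 mmol/L

CA = [HCO3⁻] + 2[CO3²⁻] = (α₁ + 2α₂)·DIC
At pH 6.78: [H⁺]/K1 = 10^-0.47 = 0.33884, K2/[H⁺] = 10^-3.63 = 0.00023442
α₁ = 1/(1 + 0.33884 + 0.00023442) = 1/1.3391 = 0.7468; α₂ = α₁·K2/[H⁺] = 0.0001751
α₁ + 2α₂ = 0.7471
DIC = CA / (α₁ + 2α₂) = 0.971 / 0.7471 = 1.30 mmol/L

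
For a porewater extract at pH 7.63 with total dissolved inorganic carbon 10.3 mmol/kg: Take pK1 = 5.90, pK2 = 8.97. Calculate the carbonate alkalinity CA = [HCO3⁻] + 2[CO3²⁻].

CA = 10.6 mmol/kg

CA = [HCO3⁻] + 2[CO3²⁻] = (α₁ + 2α₂)·DIC
At pH 7.63: [H⁺]/K1 = 10^-1.73 = 0.018621, K2/[H⁺] = 10^-1.34 = 0.045709
α₁ = 1/(1 + 0.018621 + 0.045709) = 1/1.0643 = 0.9396; α₂ = α₁·K2/[H⁺] = 0.04295
α₁ + 2α₂ = 1.0255
CA = 1.0255 × 10.3 = 10.6 mmol/kg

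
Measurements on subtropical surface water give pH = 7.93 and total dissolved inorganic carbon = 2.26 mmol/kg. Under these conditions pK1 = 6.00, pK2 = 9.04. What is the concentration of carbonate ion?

α₂ = 1 / (1 + [H⁺]/K2 + [H⁺]²/(K1K2)) = 1 / (1 + 10^+1.11 + 10^-0.82)
   = 1 / (1 + 12.882 + 0.15136) = 1/14.034 = 0.07126
[CO3²⁻] = α₂ × DIC = 0.07126 × 2.26 = 0.161 mmol/kg

[CO3²⁻] = 0.161 mmol/kg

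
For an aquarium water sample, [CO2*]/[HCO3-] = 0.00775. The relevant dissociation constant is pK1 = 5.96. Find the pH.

From K1 = [H⁺][HCO3-]/[CO2*]:  pH = pK1 − log₁₀([CO2*]/[HCO3-])
log₁₀(0.00775) = -2.111
pH = 5.96 − (-2.111) = 8.07

pH = 8.07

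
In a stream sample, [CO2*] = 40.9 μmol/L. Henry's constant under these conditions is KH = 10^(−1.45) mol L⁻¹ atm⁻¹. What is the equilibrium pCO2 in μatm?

pCO2 = 1150 μatm

KH = 10^(−1.45) = 3.548×10^-2 mol L⁻¹ atm⁻¹
pCO2 = [CO2*]/KH = 40.9×10^-6 / 3.548×10^-2 = 1.15×10^-3 atm = 1150 μatm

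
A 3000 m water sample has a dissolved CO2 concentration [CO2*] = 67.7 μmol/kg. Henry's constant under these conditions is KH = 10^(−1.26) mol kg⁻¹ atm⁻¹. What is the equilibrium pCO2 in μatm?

pCO2 = 1230 μatm

KH = 10^(−1.26) = 5.495×10^-2 mol kg⁻¹ atm⁻¹
pCO2 = [CO2*]/KH = 67.7×10^-6 / 5.495×10^-2 = 1.23×10^-3 atm = 1230 μatm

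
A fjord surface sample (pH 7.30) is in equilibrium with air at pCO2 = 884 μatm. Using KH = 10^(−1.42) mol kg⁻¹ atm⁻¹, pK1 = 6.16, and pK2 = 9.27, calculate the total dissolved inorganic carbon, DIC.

[CO2*] = KH · pCO2 = 10^(−1.42) × 884×10^-6 = 3.361×10^-5 mol/kg
α₀ = 1/(1 + K1/[H⁺] + K1K2/[H⁺]²) = 1/(1 + 10^+1.14 + 10^-0.83) = 0.06688
DIC = [CO2*]/α₀ = 3.361×10^-5 / 0.06688 = 0.503 mmol/kg

DIC = 0.503 mmol/kg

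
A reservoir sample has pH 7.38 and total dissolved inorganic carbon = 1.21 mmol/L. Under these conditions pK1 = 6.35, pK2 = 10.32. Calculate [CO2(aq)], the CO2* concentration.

[CO2*] = 0.103 mmol/L

α₀ = 1 / (1 + K1/[H⁺] + K1K2/[H⁺]²) = 1 / (1 + 10^+1.03 + 10^-1.91)
   = 1 / (1 + 10.715 + 0.012303) = 1/11.727 = 0.08527
[CO2*] = α₀ × DIC = 0.08527 × 1.21 = 0.103 mmol/L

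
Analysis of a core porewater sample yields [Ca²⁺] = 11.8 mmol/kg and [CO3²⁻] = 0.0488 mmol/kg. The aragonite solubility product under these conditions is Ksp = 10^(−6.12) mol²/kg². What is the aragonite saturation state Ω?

Ksp = 10^(−6.12) = 7.586×10^-7
Ω = [Ca²⁺][CO3²⁻]/Ksp = (11.8×10^-3)(0.0488×10^-3) / 7.586×10^-7 = 0.759

Ω = 0.759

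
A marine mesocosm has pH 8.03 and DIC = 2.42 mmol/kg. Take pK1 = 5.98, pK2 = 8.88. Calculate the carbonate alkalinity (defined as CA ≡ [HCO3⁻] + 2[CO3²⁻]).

CA = [HCO3⁻] + 2[CO3²⁻] = (α₁ + 2α₂)·DIC
At pH 8.03: [H⁺]/K1 = 10^-2.05 = 0.0089125, K2/[H⁺] = 10^-0.85 = 0.14125
α₁ = 1/(1 + 0.0089125 + 0.14125) = 1/1.1502 = 0.8694; α₂ = α₁·K2/[H⁺] = 0.1228
α₁ + 2α₂ = 1.1151
CA = 1.1151 × 2.42 = 2.70 mmol/kg

CA = 2.70 mmol/kg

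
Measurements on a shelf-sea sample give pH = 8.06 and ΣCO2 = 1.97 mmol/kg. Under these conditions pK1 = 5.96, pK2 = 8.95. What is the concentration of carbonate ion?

α₂ = 1 / (1 + [H⁺]/K2 + [H⁺]²/(K1K2)) = 1 / (1 + 10^+0.89 + 10^-1.21)
   = 1 / (1 + 7.7625 + 0.061660) = 1/8.8241 = 0.1133
[CO3²⁻] = α₂ × DIC = 0.1133 × 1.97 = 0.223 mmol/kg

[CO3²⁻] = 0.223 mmol/kg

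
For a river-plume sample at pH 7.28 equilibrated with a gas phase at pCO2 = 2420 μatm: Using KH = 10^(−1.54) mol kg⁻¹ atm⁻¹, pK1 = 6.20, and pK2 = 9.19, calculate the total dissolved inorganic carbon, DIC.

DIC = 0.919 mmol/kg

[CO2*] = KH · pCO2 = 10^(−1.54) × 2420×10^-6 = 6.979×10^-5 mol/kg
α₀ = 1/(1 + K1/[H⁺] + K1K2/[H⁺]²) = 1/(1 + 10^+1.08 + 10^-0.83) = 0.07593
DIC = [CO2*]/α₀ = 6.979×10^-5 / 0.07593 = 0.919 mmol/kg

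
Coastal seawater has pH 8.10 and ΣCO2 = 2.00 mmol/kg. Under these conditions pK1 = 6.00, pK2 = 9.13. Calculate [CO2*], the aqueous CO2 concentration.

[CO2*] = 14.4 μmol/kg

α₀ = 1 / (1 + K1/[H⁺] + K1K2/[H⁺]²) = 1 / (1 + 10^+2.10 + 10^+1.07)
   = 1 / (1 + 125.89 + 11.749) = 1/138.64 = 0.007213
[CO2*] = α₀ × DIC = 0.007213 × 2.00 = 0.0144 mmol/kg = 14.4 μmol/kg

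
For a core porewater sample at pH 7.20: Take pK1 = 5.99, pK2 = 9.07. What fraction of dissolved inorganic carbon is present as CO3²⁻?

α₂ = 0.0125

α₂ = 1 / (1 + [H⁺]/K2 + [H⁺]²/(K1K2)) = 1 / (1 + 10^+1.87 + 10^+0.66)
   = 1 / (1 + 74.131 + 4.5709) = 1/79.702 = 0.01255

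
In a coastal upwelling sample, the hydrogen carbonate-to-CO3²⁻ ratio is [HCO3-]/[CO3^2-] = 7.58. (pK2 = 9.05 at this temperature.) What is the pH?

pH = 8.17

From K2 = [H⁺][CO3^2-]/[HCO3-]:  pH = pK2 − log₁₀([HCO3-]/[CO3^2-])
log₁₀(7.58) = +0.880
pH = 9.05 − (+0.880) = 8.17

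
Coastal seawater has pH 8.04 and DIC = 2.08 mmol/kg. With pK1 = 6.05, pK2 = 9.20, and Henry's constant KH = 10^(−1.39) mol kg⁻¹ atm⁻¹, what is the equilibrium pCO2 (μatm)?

pCO2 = 484 μatm

α₀ = 1 / (1 + K1/[H⁺] + K1K2/[H⁺]²) = 1 / (1 + 10^+1.99 + 10^+0.83)
   = 1 / (1 + 97.724 + 6.7608) = 1/105.48 = 0.009480
[CO2*] = α₀ × DIC = 0.009480 × 2.08 = 0.01972 mmol/kg = 19.72 μmol/kg
pCO2 = [CO2*]/KH = 1.972×10^-5 / 4.074×10^-2 = 484 μatm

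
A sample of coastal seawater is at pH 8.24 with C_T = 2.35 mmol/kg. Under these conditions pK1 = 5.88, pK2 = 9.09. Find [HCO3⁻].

[HCO3⁻] = 2.05 mmol/kg

α₁ = 1 / (1 + [H⁺]/K1 + K2/[H⁺]) = 1 / (1 + 10^-2.36 + 10^-0.85)
   = 1 / (1 + 0.0043652 + 0.14125) = 1/1.1456 = 0.8729
[HCO3⁻] = α₁ × DIC = 0.8729 × 2.35 = 2.05 mmol/kg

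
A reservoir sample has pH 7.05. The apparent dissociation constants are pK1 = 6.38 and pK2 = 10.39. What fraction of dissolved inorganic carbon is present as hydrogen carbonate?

α₁ = 0.824

α₁ = 1 / (1 + [H⁺]/K1 + K2/[H⁺]) = 1 / (1 + 10^-0.67 + 10^-3.34)
   = 1 / (1 + 0.21380 + 0.00045709) = 1/1.2143 = 0.8236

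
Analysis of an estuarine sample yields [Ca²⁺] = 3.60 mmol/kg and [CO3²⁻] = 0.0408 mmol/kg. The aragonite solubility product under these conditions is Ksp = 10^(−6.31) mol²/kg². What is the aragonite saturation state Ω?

Ω = 0.300

Ksp = 10^(−6.31) = 4.898×10^-7
Ω = [Ca²⁺][CO3²⁻]/Ksp = (3.60×10^-3)(0.0408×10^-3) / 4.898×10^-7 = 0.300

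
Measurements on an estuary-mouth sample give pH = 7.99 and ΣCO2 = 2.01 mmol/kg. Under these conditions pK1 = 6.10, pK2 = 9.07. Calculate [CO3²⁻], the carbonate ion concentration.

α₂ = 1 / (1 + [H⁺]/K2 + [H⁺]²/(K1K2)) = 1 / (1 + 10^+1.08 + 10^-0.81)
   = 1 / (1 + 12.023 + 0.15488) = 1/13.178 = 0.07589
[CO3²⁻] = α₂ × DIC = 0.07589 × 2.01 = 0.153 mmol/kg

[CO3²⁻] = 0.153 mmol/kg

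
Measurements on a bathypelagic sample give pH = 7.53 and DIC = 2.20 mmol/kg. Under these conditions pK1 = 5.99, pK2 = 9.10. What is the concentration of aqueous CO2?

[CO2*] = 0.0601 mmol/kg

α₀ = 1 / (1 + K1/[H⁺] + K1K2/[H⁺]²) = 1 / (1 + 10^+1.54 + 10^-0.03)
   = 1 / (1 + 34.674 + 0.93325) = 1/36.607 = 0.02732
[CO2*] = α₀ × DIC = 0.02732 × 2.20 = 0.0601 mmol/kg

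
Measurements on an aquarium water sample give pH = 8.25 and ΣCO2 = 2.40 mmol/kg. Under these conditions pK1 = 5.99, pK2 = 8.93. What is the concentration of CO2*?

[CO2*] = 10.9 μmol/kg

α₀ = 1 / (1 + K1/[H⁺] + K1K2/[H⁺]²) = 1 / (1 + 10^+2.26 + 10^+1.58)
   = 1 / (1 + 181.97 + 38.019) = 1/220.99 = 0.004525
[CO2*] = α₀ × DIC = 0.004525 × 2.40 = 0.0109 mmol/kg = 10.9 μmol/kg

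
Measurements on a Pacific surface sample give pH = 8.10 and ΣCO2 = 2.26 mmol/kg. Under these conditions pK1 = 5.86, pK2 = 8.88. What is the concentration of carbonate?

[CO3²⁻] = 0.320 mmol/kg

α₂ = 1 / (1 + [H⁺]/K2 + [H⁺]²/(K1K2)) = 1 / (1 + 10^+0.78 + 10^-1.46)
   = 1 / (1 + 6.0256 + 0.034674) = 1/7.0603 = 0.1416
[CO3²⁻] = α₂ × DIC = 0.1416 × 2.26 = 0.320 mmol/kg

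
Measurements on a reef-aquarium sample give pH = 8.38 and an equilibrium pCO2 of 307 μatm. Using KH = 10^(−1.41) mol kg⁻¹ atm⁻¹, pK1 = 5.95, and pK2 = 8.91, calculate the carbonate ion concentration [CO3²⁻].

[CO2*] = KH · pCO2 = 10^(−1.41) × 307×10^-6 = 1.194×10^-5 mol/kg
α₀ = 1/(1 + K1/[H⁺] + K1K2/[H⁺]²) = 1/(1 + 10^+2.43 + 10^+1.90) = 0.002861
DIC = [CO2*]/α₀ = 1.194×10^-5 / 0.002861 = 4.175 mmol/kg
[CO3²⁻] = α₂·DIC; α₂ = 0.2272, so [CO3²⁻] = 0.2272 × 4.175 = 0.949 mmol/kg

[CO3²⁻] = 0.949 mmol/kg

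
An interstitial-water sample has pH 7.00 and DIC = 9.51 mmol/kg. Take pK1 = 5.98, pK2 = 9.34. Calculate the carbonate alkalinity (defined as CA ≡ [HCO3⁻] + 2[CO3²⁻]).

CA = 8.72 mmol/kg

CA = [HCO3⁻] + 2[CO3²⁻] = (α₁ + 2α₂)·DIC
At pH 7.00: [H⁺]/K1 = 10^-1.02 = 0.095499, K2/[H⁺] = 10^-2.34 = 0.0045709
α₁ = 1/(1 + 0.095499 + 0.0045709) = 1/1.1001 = 0.9090; α₂ = α₁·K2/[H⁺] = 0.004155
α₁ + 2α₂ = 0.9173
CA = 0.9173 × 9.51 = 8.72 mmol/kg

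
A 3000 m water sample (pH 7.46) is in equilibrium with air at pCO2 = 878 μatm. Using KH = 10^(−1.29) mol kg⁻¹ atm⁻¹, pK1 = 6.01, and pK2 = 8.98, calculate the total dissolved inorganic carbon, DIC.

DIC = 1.35 mmol/kg

[CO2*] = KH · pCO2 = 10^(−1.29) × 878×10^-6 = 4.503×10^-5 mol/kg
α₀ = 1/(1 + K1/[H⁺] + K1K2/[H⁺]²) = 1/(1 + 10^+1.45 + 10^-0.07) = 0.03329
DIC = [CO2*]/α₀ = 4.503×10^-5 / 0.03329 = 1.35 mmol/kg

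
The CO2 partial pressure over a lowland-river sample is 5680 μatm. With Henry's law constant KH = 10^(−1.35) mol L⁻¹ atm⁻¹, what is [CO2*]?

KH = 10^(−1.35) = 4.467×10^-2 mol L⁻¹ atm⁻¹
[CO2*] = KH · pCO2 = 4.467×10^-2 × 5680×10^-6 atm = 2.54×10^-4 mol/L

[CO2*] = 254 μmol/L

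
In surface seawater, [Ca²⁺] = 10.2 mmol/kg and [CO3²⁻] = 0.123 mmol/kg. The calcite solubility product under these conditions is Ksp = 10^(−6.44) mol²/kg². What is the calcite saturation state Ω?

Ksp = 10^(−6.44) = 3.631×10^-7
Ω = [Ca²⁺][CO3²⁻]/Ksp = (10.2×10^-3)(0.123×10^-3) / 3.631×10^-7 = 3.46

Ω = 3.46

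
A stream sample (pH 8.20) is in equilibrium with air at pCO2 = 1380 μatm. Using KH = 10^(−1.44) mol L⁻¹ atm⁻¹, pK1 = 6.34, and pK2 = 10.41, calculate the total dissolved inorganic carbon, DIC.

[CO2*] = KH · pCO2 = 10^(−1.44) × 1380×10^-6 = 5.010×10^-5 mol/L
α₀ = 1/(1 + K1/[H⁺] + K1K2/[H⁺]²) = 1/(1 + 10^+1.86 + 10^-0.35) = 0.01353
DIC = [CO2*]/α₀ = 5.010×10^-5 / 0.01353 = 3.70 mmol/L

DIC = 3.70 mmol/L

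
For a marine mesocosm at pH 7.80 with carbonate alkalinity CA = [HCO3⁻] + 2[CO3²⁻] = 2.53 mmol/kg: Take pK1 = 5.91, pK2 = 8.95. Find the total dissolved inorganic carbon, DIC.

DIC = 2.40 mmol/kg

CA = [HCO3⁻] + 2[CO3²⁻] = (α₁ + 2α₂)·DIC
At pH 7.80: [H⁺]/K1 = 10^-1.89 = 0.012882, K2/[H⁺] = 10^-1.15 = 0.070795
α₁ = 1/(1 + 0.012882 + 0.070795) = 1/1.0837 = 0.9228; α₂ = α₁·K2/[H⁺] = 0.06533
α₁ + 2α₂ = 1.0534
DIC = CA / (α₁ + 2α₂) = 2.53 / 1.0534 = 2.40 mmol/kg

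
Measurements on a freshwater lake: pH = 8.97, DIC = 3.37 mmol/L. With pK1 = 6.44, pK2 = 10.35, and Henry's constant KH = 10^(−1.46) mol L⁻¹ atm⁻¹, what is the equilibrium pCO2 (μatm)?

α₀ = 1 / (1 + K1/[H⁺] + K1K2/[H⁺]²) = 1 / (1 + 10^+2.53 + 10^+1.15)
   = 1 / (1 + 338.84 + 14.125) = 1/353.97 = 0.002825
[CO2*] = α₀ × DIC = 0.002825 × 3.37 = 0.009521 mmol/L = 9.521 μmol/L
pCO2 = [CO2*]/KH = 9.521×10^-6 / 3.467×10^-2 = 275 μatm

pCO2 = 275 μatm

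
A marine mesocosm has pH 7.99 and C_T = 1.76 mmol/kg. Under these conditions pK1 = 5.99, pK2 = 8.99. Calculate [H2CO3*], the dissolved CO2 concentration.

α₀ = 1 / (1 + K1/[H⁺] + K1K2/[H⁺]²) = 1 / (1 + 10^+2.00 + 10^+1.00)
   = 1 / (1 + 100.00 + 10.000) = 1/111.00 = 0.009009
[CO2*] = α₀ × DIC = 0.009009 × 1.76 = 0.0159 mmol/kg = 15.9 μmol/kg

[CO2*] = 15.9 μmol/kg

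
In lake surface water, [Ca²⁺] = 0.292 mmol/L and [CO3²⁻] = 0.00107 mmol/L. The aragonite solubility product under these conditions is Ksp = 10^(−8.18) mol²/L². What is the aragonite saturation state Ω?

Ksp = 10^(−8.18) = 6.607×10^-9
Ω = [Ca²⁺][CO3²⁻]/Ksp = (0.292×10^-3)(0.00107×10^-3) / 6.607×10^-9 = 0.0473

Ω = 0.0473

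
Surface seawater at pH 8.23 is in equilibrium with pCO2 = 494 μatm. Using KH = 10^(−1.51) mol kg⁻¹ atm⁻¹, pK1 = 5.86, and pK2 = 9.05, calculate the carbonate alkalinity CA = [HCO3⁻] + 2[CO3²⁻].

CA = 4.66 mmol/kg

[CO2*] = KH · pCO2 = 10^(−1.51) × 494×10^-6 = 1.527×10^-5 mol/kg
α₀ = 1/(1 + K1/[H⁺] + K1K2/[H⁺]²) = 1/(1 + 10^+2.37 + 10^+1.55) = 0.003691
DIC = [CO2*]/α₀ = 1.527×10^-5 / 0.003691 = 4.136 mmol/kg
CA = (α₁ + 2α₂)·DIC = (0.8653 + 2×0.1310) × 4.136 = 4.66 mmol/kg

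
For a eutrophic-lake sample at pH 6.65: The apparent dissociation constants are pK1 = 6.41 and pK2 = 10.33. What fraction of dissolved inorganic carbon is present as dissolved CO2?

α₀ = 1 / (1 + K1/[H⁺] + K1K2/[H⁺]²) = 1 / (1 + 10^+0.24 + 10^-3.44)
   = 1 / (1 + 1.7378 + 0.00036308) = 1/2.7382 = 0.3652

α₀ = 0.365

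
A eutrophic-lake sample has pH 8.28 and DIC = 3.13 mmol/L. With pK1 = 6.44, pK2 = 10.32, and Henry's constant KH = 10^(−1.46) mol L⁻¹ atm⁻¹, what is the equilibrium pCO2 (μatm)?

α₀ = 1 / (1 + K1/[H⁺] + K1K2/[H⁺]²) = 1 / (1 + 10^+1.84 + 10^-0.20)
   = 1 / (1 + 69.183 + 0.63096) = 1/70.814 = 0.01412
[CO2*] = α₀ × DIC = 0.01412 × 3.13 = 0.04420 mmol/L
pCO2 = [CO2*]/KH = 4.420×10^-5 / 3.467×10^-2 = 1270 μatm

pCO2 = 1270 μatm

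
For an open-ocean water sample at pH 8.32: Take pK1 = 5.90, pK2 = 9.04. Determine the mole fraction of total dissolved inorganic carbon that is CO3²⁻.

α₂ = 0.160

α₂ = 1 / (1 + [H⁺]/K2 + [H⁺]²/(K1K2)) = 1 / (1 + 10^+0.72 + 10^-1.70)
   = 1 / (1 + 5.2481 + 0.019953) = 1/6.2680 = 0.1595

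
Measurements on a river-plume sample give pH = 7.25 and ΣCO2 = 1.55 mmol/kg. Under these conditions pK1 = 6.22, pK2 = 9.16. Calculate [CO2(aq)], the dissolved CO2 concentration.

[CO2*] = 0.131 mmol/kg

α₀ = 1 / (1 + K1/[H⁺] + K1K2/[H⁺]²) = 1 / (1 + 10^+1.03 + 10^-0.88)
   = 1 / (1 + 10.715 + 0.13183) = 1/11.847 = 0.08441
[CO2*] = α₀ × DIC = 0.08441 × 1.55 = 0.131 mmol/kg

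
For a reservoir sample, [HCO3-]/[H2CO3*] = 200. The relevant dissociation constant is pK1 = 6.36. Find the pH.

From K1 = [H⁺][HCO3-]/[H2CO3*]:  pH = pK1 + log₁₀([HCO3-]/[H2CO3*])
log₁₀(200) = +2.301
pH = 6.36 + (+2.301) = 8.66

pH = 8.66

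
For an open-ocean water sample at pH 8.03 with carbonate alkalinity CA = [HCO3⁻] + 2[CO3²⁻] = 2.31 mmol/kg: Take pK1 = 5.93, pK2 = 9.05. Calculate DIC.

DIC = 2.14 mmol/kg

CA = [HCO3⁻] + 2[CO3²⁻] = (α₁ + 2α₂)·DIC
At pH 8.03: [H⁺]/K1 = 10^-2.10 = 0.0079433, K2/[H⁺] = 10^-1.02 = 0.095499
α₁ = 1/(1 + 0.0079433 + 0.095499) = 1/1.1034 = 0.9063; α₂ = α₁·K2/[H⁺] = 0.08655
α₁ + 2α₂ = 1.0793
DIC = CA / (α₁ + 2α₂) = 2.31 / 1.0793 = 2.14 mmol/kg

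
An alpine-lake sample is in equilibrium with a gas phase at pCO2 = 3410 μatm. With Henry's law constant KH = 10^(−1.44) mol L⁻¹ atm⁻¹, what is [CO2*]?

[CO2*] = 124 μmol/L

KH = 10^(−1.44) = 3.631×10^-2 mol L⁻¹ atm⁻¹
[CO2*] = KH · pCO2 = 3.631×10^-2 × 3410×10^-6 atm = 1.24×10^-4 mol/L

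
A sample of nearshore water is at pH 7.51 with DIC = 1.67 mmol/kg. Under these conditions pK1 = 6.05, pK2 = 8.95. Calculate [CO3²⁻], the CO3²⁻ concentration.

α₂ = 1 / (1 + [H⁺]/K2 + [H⁺]²/(K1K2)) = 1 / (1 + 10^+1.44 + 10^-0.02)
   = 1 / (1 + 27.542 + 0.95499) = 1/29.497 = 0.03390
[CO3²⁻] = α₂ × DIC = 0.03390 × 1.67 = 0.0566 mmol/kg

[CO3²⁻] = 0.0566 mmol/kg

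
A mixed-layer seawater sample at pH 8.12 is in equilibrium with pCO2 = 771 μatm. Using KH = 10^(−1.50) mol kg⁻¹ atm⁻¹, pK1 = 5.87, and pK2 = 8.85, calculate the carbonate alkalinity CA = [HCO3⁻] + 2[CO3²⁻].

[CO2*] = KH · pCO2 = 10^(−1.50) × 771×10^-6 = 2.438×10^-5 mol/kg
α₀ = 1/(1 + K1/[H⁺] + K1K2/[H⁺]²) = 1/(1 + 10^+2.25 + 10^+1.52) = 0.004718
DIC = [CO2*]/α₀ = 2.438×10^-5 / 0.004718 = 5.167 mmol/kg
CA = (α₁ + 2α₂)·DIC = (0.8390 + 2×0.1562) × 5.167 = 5.95 mmol/kg

CA = 5.95 mmol/kg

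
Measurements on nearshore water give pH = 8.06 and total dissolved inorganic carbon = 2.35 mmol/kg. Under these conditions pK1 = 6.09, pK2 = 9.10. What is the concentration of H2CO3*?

[CO2*] = 0.0229 mmol/kg

α₀ = 1 / (1 + K1/[H⁺] + K1K2/[H⁺]²) = 1 / (1 + 10^+1.97 + 10^+0.93)
   = 1 / (1 + 93.325 + 8.5114) = 1/102.84 = 0.009724
[CO2*] = α₀ × DIC = 0.009724 × 2.35 = 0.0229 mmol/kg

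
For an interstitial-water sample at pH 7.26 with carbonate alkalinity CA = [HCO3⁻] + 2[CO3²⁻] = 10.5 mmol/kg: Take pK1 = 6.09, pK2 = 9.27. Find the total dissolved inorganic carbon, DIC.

CA = [HCO3⁻] + 2[CO3²⁻] = (α₁ + 2α₂)·DIC
At pH 7.26: [H⁺]/K1 = 10^-1.17 = 0.067608, K2/[H⁺] = 10^-2.01 = 0.0097724
α₁ = 1/(1 + 0.067608 + 0.0097724) = 1/1.0774 = 0.9282; α₂ = α₁·K2/[H⁺] = 0.009070
α₁ + 2α₂ = 0.9463
DIC = CA / (α₁ + 2α₂) = 10.5 / 0.9463 = 11.1 mmol/kg

DIC = 11.1 mmol/kg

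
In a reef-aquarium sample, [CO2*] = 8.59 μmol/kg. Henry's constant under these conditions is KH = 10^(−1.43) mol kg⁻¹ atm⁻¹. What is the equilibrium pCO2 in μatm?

KH = 10^(−1.43) = 3.715×10^-2 mol kg⁻¹ atm⁻¹
pCO2 = [CO2*]/KH = 8.59×10^-6 / 3.715×10^-2 = 2.31×10^-4 atm = 231 μatm

pCO2 = 231 μatm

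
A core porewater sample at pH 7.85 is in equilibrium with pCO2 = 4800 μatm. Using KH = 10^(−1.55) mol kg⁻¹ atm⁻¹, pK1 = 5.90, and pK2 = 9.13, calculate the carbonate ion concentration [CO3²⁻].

[CO2*] = KH · pCO2 = 10^(−1.55) × 4800×10^-6 = 1.353×10^-4 mol/kg
α₀ = 1/(1 + K1/[H⁺] + K1K2/[H⁺]²) = 1/(1 + 10^+1.95 + 10^+0.67) = 0.01055
DIC = [CO2*]/α₀ = 1.353×10^-4 / 0.01055 = 12.83 mmol/kg
[CO3²⁻] = α₂·DIC; α₂ = 0.04934, so [CO3²⁻] = 0.04934 × 12.83 = 0.633 mmol/kg

[CO3²⁻] = 0.633 mmol/kg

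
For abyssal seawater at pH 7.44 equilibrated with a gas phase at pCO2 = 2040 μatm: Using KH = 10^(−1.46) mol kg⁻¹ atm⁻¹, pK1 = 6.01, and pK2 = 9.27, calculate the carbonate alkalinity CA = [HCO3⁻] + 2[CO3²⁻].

CA = 1.96 mmol/kg

[CO2*] = KH · pCO2 = 10^(−1.46) × 2040×10^-6 = 7.073×10^-5 mol/kg
α₀ = 1/(1 + K1/[H⁺] + K1K2/[H⁺]²) = 1/(1 + 10^+1.43 + 10^-0.40) = 0.03532
DIC = [CO2*]/α₀ = 7.073×10^-5 / 0.03532 = 2.003 mmol/kg
CA = (α₁ + 2α₂)·DIC = (0.9506 + 2×0.01406) × 2.003 = 1.96 mmol/kg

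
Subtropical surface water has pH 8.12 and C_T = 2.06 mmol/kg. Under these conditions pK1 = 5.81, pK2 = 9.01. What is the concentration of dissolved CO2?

[CO2*] = 8.90 μmol/kg

α₀ = 1 / (1 + K1/[H⁺] + K1K2/[H⁺]²) = 1 / (1 + 10^+2.31 + 10^+1.42)
   = 1 / (1 + 204.17 + 26.303) = 1/231.48 = 0.004320
[CO2*] = α₀ × DIC = 0.004320 × 2.06 = 0.00890 mmol/kg = 8.90 μmol/kg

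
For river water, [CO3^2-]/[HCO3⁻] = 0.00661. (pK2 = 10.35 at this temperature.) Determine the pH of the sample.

pH = 8.17

From K2 = [H⁺][CO3^2-]/[HCO3⁻]:  pH = pK2 + log₁₀([CO3^2-]/[HCO3⁻])
log₁₀(0.00661) = -2.180
pH = 10.35 + (-2.180) = 8.17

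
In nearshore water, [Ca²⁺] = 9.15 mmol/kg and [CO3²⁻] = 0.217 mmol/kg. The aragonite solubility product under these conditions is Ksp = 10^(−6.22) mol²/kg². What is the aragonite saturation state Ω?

Ω = 3.30

Ksp = 10^(−6.22) = 6.026×10^-7
Ω = [Ca²⁺][CO3²⁻]/Ksp = (9.15×10^-3)(0.217×10^-3) / 6.026×10^-7 = 3.30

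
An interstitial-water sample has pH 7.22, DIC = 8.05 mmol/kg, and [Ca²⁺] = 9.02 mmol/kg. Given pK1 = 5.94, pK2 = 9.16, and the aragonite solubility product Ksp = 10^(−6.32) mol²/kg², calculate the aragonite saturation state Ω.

Ω = 1.64

α₂ = 1 / (1 + [H⁺]/K2 + [H⁺]²/(K1K2)) = 1 / (1 + 10^+1.94 + 10^+0.66)
   = 1 / (1 + 87.096 + 4.5709) = 1/92.667 = 0.01079
[CO3²⁻] = α₂ × DIC = 0.01079 × 8.05 = 0.08687 mmol/kg
Ksp = 10^(−6.32) = 4.786×10^-7
Ω = [Ca²⁺][CO3²⁻]/Ksp = (9.02×10^-3)(8.687×10^-5) / 4.786×10^-7 = 1.64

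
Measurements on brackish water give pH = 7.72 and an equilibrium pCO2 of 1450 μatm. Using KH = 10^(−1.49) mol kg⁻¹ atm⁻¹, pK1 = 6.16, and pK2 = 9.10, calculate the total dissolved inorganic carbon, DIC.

DIC = 1.82 mmol/kg

[CO2*] = KH · pCO2 = 10^(−1.49) × 1450×10^-6 = 4.692×10^-5 mol/kg
α₀ = 1/(1 + K1/[H⁺] + K1K2/[H⁺]²) = 1/(1 + 10^+1.56 + 10^+0.18) = 0.02576
DIC = [CO2*]/α₀ = 4.692×10^-5 / 0.02576 = 1.82 mmol/kg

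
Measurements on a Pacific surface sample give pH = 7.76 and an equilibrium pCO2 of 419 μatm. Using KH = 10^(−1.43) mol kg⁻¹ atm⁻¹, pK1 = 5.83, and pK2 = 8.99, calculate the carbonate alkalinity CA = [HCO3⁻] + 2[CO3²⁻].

[CO2*] = KH · pCO2 = 10^(−1.43) × 419×10^-6 = 1.557×10^-5 mol/kg
α₀ = 1/(1 + K1/[H⁺] + K1K2/[H⁺]²) = 1/(1 + 10^+1.93 + 10^+0.70) = 0.01097
DIC = [CO2*]/α₀ = 1.557×10^-5 / 0.01097 = 1.419 mmol/kg
CA = (α₁ + 2α₂)·DIC = (0.9340 + 2×0.05500) × 1.419 = 1.48 mmol/kg

CA = 1.48 mmol/kg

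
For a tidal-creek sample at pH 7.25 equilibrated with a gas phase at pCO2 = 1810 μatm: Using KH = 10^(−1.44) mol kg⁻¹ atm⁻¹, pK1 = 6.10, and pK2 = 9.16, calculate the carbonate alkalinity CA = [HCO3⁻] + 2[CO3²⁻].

CA = 0.951 mmol/kg

[CO2*] = KH · pCO2 = 10^(−1.44) × 1810×10^-6 = 6.572×10^-5 mol/kg
α₀ = 1/(1 + K1/[H⁺] + K1K2/[H⁺]²) = 1/(1 + 10^+1.15 + 10^-0.76) = 0.06536
DIC = [CO2*]/α₀ = 6.572×10^-5 / 0.06536 = 1.005 mmol/kg
CA = (α₁ + 2α₂)·DIC = (0.9233 + 2×0.01136) × 1.005 = 0.951 mmol/kg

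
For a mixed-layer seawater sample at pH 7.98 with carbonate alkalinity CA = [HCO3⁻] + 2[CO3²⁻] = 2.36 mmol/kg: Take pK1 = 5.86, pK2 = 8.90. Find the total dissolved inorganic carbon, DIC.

CA = [HCO3⁻] + 2[CO3²⁻] = (α₁ + 2α₂)·DIC
At pH 7.98: [H⁺]/K1 = 10^-2.12 = 0.0075858, K2/[H⁺] = 10^-0.92 = 0.12023
α₁ = 1/(1 + 0.0075858 + 0.12023) = 1/1.1278 = 0.8867; α₂ = α₁·K2/[H⁺] = 0.1066
α₁ + 2α₂ = 1.0999
DIC = CA / (α₁ + 2α₂) = 2.36 / 1.0999 = 2.15 mmol/kg

DIC = 2.15 mmol/kg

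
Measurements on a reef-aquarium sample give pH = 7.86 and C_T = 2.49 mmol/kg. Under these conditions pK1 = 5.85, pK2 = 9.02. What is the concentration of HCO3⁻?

[HCO3⁻] = 2.31 mmol/kg

α₁ = 1 / (1 + [H⁺]/K1 + K2/[H⁺]) = 1 / (1 + 10^-2.01 + 10^-1.16)
   = 1 / (1 + 0.0097724 + 0.069183) = 1/1.0790 = 0.9268
[HCO3⁻] = α₁ × DIC = 0.9268 × 2.49 = 2.31 mmol/kg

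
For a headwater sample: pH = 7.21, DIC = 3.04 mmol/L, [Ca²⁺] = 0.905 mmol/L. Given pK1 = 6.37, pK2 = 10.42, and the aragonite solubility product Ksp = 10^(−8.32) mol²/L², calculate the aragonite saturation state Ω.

α₂ = 1 / (1 + [H⁺]/K2 + [H⁺]²/(K1K2)) = 1 / (1 + 10^+3.21 + 10^+2.37)
   = 1 / (1 + 1621.8 + 234.42) = 1/1857.2 = 0.0005384
[CO3²⁻] = α₂ × DIC = 0.0005384 × 3.04 = 0.001637 mmol/L = 1.637 μmol/L
Ksp = 10^(−8.32) = 4.786×10^-9
Ω = [Ca²⁺][CO3²⁻]/Ksp = (0.905×10^-3)(1.637×10^-6) / 4.786×10^-9 = 0.309

Ω = 0.309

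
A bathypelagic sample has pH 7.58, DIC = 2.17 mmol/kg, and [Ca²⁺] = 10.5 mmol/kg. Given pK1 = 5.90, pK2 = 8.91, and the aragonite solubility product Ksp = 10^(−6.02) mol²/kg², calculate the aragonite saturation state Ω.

Ω = 1.05

α₂ = 1 / (1 + [H⁺]/K2 + [H⁺]²/(K1K2)) = 1 / (1 + 10^+1.33 + 10^-0.35)
   = 1 / (1 + 21.380 + 0.44668) = 1/22.826 = 0.04381
[CO3²⁻] = α₂ × DIC = 0.04381 × 2.17 = 0.09507 mmol/kg
Ksp = 10^(−6.02) = 9.550×10^-7
Ω = [Ca²⁺][CO3²⁻]/Ksp = (10.5×10^-3)(9.507×10^-5) / 9.550×10^-7 = 1.05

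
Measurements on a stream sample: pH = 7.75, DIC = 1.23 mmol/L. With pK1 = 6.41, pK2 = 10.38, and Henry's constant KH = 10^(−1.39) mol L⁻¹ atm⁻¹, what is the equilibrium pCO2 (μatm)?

pCO2 = 1320 μatm

α₀ = 1 / (1 + K1/[H⁺] + K1K2/[H⁺]²) = 1 / (1 + 10^+1.34 + 10^-1.29)
   = 1 / (1 + 21.878 + 0.051286) = 1/22.929 = 0.04361
[CO2*] = α₀ × DIC = 0.04361 × 1.23 = 0.05364 mmol/L
pCO2 = [CO2*]/KH = 5.364×10^-5 / 4.074×10^-2 = 1320 μatm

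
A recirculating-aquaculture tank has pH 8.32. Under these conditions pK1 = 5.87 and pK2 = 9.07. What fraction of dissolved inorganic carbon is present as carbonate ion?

α₂ = 0.151

α₂ = 1 / (1 + [H⁺]/K2 + [H⁺]²/(K1K2)) = 1 / (1 + 10^+0.75 + 10^-1.70)
   = 1 / (1 + 5.6234 + 0.019953) = 1/6.6434 = 0.1505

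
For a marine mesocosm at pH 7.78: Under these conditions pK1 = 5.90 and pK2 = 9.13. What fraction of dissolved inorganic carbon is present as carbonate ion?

α₂ = 1 / (1 + [H⁺]/K2 + [H⁺]²/(K1K2)) = 1 / (1 + 10^+1.35 + 10^-0.53)
   = 1 / (1 + 22.387 + 0.29512) = 1/23.682 = 0.04223

α₂ = 0.0422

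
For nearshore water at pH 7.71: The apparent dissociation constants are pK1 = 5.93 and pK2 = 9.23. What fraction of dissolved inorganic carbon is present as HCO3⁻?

α₁ = 0.955

α₁ = 1 / (1 + [H⁺]/K1 + K2/[H⁺]) = 1 / (1 + 10^-1.78 + 10^-1.52)
   = 1 / (1 + 0.016596 + 0.030200) = 1/1.0468 = 0.9553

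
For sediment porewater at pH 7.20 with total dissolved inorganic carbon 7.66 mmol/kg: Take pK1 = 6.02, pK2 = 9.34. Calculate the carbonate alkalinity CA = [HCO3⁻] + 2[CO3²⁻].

CA = [HCO3⁻] + 2[CO3²⁻] = (α₁ + 2α₂)·DIC
At pH 7.20: [H⁺]/K1 = 10^-1.18 = 0.066069, K2/[H⁺] = 10^-2.14 = 0.0072444
α₁ = 1/(1 + 0.066069 + 0.0072444) = 1/1.0733 = 0.9317; α₂ = α₁·K2/[H⁺] = 0.006750
α₁ + 2α₂ = 0.9452
CA = 0.9452 × 7.66 = 7.24 mmol/kg

CA = 7.24 mmol/kg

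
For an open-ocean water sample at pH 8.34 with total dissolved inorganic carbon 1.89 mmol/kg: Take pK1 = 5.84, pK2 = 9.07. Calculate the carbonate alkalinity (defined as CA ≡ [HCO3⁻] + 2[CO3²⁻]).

CA = 2.18 mmol/kg

CA = [HCO3⁻] + 2[CO3²⁻] = (α₁ + 2α₂)·DIC
At pH 8.34: [H⁺]/K1 = 10^-2.50 = 0.0031623, K2/[H⁺] = 10^-0.73 = 0.18621
α₁ = 1/(1 + 0.0031623 + 0.18621) = 1/1.1894 = 0.8408; α₂ = α₁·K2/[H⁺] = 0.1566
α₁ + 2α₂ = 1.1539
CA = 1.1539 × 1.89 = 2.18 mmol/kg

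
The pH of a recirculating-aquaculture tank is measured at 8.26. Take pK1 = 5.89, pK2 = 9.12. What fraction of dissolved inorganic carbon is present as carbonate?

α₂ = 1 / (1 + [H⁺]/K2 + [H⁺]²/(K1K2)) = 1 / (1 + 10^+0.86 + 10^-1.51)
   = 1 / (1 + 7.2444 + 0.030903) = 1/8.2753 = 0.1208

α₂ = 0.121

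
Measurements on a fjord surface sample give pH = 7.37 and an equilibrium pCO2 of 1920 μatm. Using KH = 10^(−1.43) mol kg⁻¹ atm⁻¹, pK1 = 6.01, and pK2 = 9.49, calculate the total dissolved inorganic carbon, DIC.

[CO2*] = KH · pCO2 = 10^(−1.43) × 1920×10^-6 = 7.133×10^-5 mol/kg
α₀ = 1/(1 + K1/[H⁺] + K1K2/[H⁺]²) = 1/(1 + 10^+1.36 + 10^-0.76) = 0.04152
DIC = [CO2*]/α₀ = 7.133×10^-5 / 0.04152 = 1.72 mmol/kg

DIC = 1.72 mmol/kg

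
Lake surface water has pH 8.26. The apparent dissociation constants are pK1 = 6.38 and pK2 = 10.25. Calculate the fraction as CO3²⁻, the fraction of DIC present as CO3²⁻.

α₂ = 0.0100

α₂ = 1 / (1 + [H⁺]/K2 + [H⁺]²/(K1K2)) = 1 / (1 + 10^+1.99 + 10^+0.11)
   = 1 / (1 + 97.724 + 1.2882) = 1/100.01 = 0.009999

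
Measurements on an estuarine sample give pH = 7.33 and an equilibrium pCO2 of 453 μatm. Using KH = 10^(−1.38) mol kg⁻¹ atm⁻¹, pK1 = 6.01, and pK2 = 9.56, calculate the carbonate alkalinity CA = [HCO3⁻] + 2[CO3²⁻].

[CO2*] = KH · pCO2 = 10^(−1.38) × 453×10^-6 = 1.888×10^-5 mol/kg
α₀ = 1/(1 + K1/[H⁺] + K1K2/[H⁺]²) = 1/(1 + 10^+1.32 + 10^-0.91) = 0.04542
DIC = [CO2*]/α₀ = 1.888×10^-5 / 0.04542 = 0.4158 mmol/kg
CA = (α₁ + 2α₂)·DIC = (0.9490 + 2×0.005588) × 0.4158 = 0.399 mmol/kg

CA = 0.399 mmol/kg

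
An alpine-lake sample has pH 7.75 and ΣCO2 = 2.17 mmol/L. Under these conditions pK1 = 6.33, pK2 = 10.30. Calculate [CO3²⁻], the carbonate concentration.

[CO3²⁻] = 5.88 μmol/L

α₂ = 1 / (1 + [H⁺]/K2 + [H⁺]²/(K1K2)) = 1 / (1 + 10^+2.55 + 10^+1.13)
   = 1 / (1 + 354.81 + 13.490) = 1/369.30 = 0.002708
[CO3²⁻] = α₂ × DIC = 0.002708 × 2.17 = 0.00588 mmol/L = 5.88 μmol/L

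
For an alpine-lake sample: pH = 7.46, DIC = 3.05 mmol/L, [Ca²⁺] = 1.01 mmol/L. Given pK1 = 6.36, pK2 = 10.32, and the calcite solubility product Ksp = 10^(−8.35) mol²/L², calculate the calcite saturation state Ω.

Ω = 0.881

α₂ = 1 / (1 + [H⁺]/K2 + [H⁺]²/(K1K2)) = 1 / (1 + 10^+2.86 + 10^+1.76)
   = 1 / (1 + 724.44 + 57.544) = 1/782.98 = 0.001277
[CO3²⁻] = α₂ × DIC = 0.001277 × 3.05 = 0.003895 mmol/L = 3.895 μmol/L
Ksp = 10^(−8.35) = 4.467×10^-9
Ω = [Ca²⁺][CO3²⁻]/Ksp = (1.01×10^-3)(3.895×10^-6) / 4.467×10^-9 = 0.881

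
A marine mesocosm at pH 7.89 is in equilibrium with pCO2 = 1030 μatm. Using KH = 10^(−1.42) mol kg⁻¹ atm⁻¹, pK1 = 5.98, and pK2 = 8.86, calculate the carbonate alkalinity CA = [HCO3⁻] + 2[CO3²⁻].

CA = 3.87 mmol/kg

[CO2*] = KH · pCO2 = 10^(−1.42) × 1030×10^-6 = 3.916×10^-5 mol/kg
α₀ = 1/(1 + K1/[H⁺] + K1K2/[H⁺]²) = 1/(1 + 10^+1.91 + 10^+0.94) = 0.01099
DIC = [CO2*]/α₀ = 3.916×10^-5 / 0.01099 = 3.563 mmol/kg
CA = (α₁ + 2α₂)·DIC = (0.8933 + 2×0.09572) × 3.563 = 3.87 mmol/kg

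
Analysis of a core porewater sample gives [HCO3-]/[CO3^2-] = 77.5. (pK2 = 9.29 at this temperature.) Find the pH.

pH = 7.40

From K2 = [H⁺][CO3^2-]/[HCO3-]:  pH = pK2 − log₁₀([HCO3-]/[CO3^2-])
log₁₀(77.5) = +1.889
pH = 9.29 − (+1.889) = 7.40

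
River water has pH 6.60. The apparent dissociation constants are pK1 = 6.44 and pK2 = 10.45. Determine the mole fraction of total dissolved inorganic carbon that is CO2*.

α₀ = 1 / (1 + K1/[H⁺] + K1K2/[H⁺]²) = 1 / (1 + 10^+0.16 + 10^-3.69)
   = 1 / (1 + 1.4454 + 0.00020417) = 1/2.4456 = 0.4089

α₀ = 0.409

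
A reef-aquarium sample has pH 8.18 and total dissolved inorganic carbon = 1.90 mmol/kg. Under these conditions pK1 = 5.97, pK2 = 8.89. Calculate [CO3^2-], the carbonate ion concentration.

[CO3²⁻] = 0.308 mmol/kg

α₂ = 1 / (1 + [H⁺]/K2 + [H⁺]²/(K1K2)) = 1 / (1 + 10^+0.71 + 10^-1.50)
   = 1 / (1 + 5.1286 + 0.031623) = 1/6.1602 = 0.1623
[CO3²⁻] = α₂ × DIC = 0.1623 × 1.90 = 0.308 mmol/kg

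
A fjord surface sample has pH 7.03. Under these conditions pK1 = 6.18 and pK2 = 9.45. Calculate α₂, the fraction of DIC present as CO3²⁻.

α₂ = 1 / (1 + [H⁺]/K2 + [H⁺]²/(K1K2)) = 1 / (1 + 10^+2.42 + 10^+1.57)
   = 1 / (1 + 263.03 + 37.154) = 1/301.18 = 0.003320

α₂ = 0.00332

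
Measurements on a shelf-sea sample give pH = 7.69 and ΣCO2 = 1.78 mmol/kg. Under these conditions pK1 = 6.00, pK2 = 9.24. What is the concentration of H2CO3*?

α₀ = 1 / (1 + K1/[H⁺] + K1K2/[H⁺]²) = 1 / (1 + 10^+1.69 + 10^+0.14)
   = 1 / (1 + 48.978 + 1.3804) = 1/51.358 = 0.01947
[CO2*] = α₀ × DIC = 0.01947 × 1.78 = 0.0347 mmol/kg

[CO2*] = 0.0347 mmol/kg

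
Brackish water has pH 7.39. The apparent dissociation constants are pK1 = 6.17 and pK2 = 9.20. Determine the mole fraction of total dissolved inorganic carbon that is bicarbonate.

α₁ = 1 / (1 + [H⁺]/K1 + K2/[H⁺]) = 1 / (1 + 10^-1.22 + 10^-1.81)
   = 1 / (1 + 0.060256 + 0.015488) = 1/1.0757 = 0.9296

α₁ = 0.930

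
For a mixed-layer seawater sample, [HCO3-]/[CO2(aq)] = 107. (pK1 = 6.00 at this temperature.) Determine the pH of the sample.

From K1 = [H⁺][HCO3-]/[CO2(aq)]:  pH = pK1 + log₁₀([HCO3-]/[CO2(aq)])
log₁₀(107) = +2.029
pH = 6.00 + (+2.029) = 8.03

pH = 8.03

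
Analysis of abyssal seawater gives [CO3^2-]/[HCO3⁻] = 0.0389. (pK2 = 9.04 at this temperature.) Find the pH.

From K2 = [H⁺][CO3^2-]/[HCO3⁻]:  pH = pK2 + log₁₀([CO3^2-]/[HCO3⁻])
log₁₀(0.0389) = -1.410
pH = 9.04 + (-1.410) = 7.63

pH = 7.63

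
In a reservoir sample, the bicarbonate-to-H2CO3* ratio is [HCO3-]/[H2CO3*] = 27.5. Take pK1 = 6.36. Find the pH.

pH = 7.80

From K1 = [H⁺][HCO3-]/[H2CO3*]:  pH = pK1 + log₁₀([HCO3-]/[H2CO3*])
log₁₀(27.5) = +1.439
pH = 6.36 + (+1.439) = 7.80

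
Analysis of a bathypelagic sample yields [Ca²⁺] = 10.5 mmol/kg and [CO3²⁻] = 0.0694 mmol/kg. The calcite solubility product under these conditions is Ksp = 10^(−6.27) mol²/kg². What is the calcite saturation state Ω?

Ω = 1.36

Ksp = 10^(−6.27) = 5.370×10^-7
Ω = [Ca²⁺][CO3²⁻]/Ksp = (10.5×10^-3)(0.0694×10^-3) / 5.370×10^-7 = 1.36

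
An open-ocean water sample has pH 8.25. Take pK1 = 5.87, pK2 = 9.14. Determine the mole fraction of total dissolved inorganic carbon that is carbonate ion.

α₂ = 1 / (1 + [H⁺]/K2 + [H⁺]²/(K1K2)) = 1 / (1 + 10^+0.89 + 10^-1.49)
   = 1 / (1 + 7.7625 + 0.032359) = 1/8.7948 = 0.1137

α₂ = 0.114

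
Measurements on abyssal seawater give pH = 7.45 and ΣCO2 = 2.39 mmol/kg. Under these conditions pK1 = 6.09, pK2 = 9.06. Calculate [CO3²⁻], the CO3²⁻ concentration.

[CO3²⁻] = 0.0549 mmol/kg

α₂ = 1 / (1 + [H⁺]/K2 + [H⁺]²/(K1K2)) = 1 / (1 + 10^+1.61 + 10^+0.25)
   = 1 / (1 + 40.738 + 1.7783) = 1/43.516 = 0.02298
[CO3²⁻] = α₂ × DIC = 0.02298 × 2.39 = 0.0549 mmol/kg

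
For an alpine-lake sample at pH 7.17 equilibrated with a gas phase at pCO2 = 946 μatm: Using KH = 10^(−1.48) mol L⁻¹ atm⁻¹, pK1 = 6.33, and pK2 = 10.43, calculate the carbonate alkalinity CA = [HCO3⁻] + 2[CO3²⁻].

CA = 0.217 mmol/L

[CO2*] = KH · pCO2 = 10^(−1.48) × 946×10^-6 = 3.133×10^-5 mol/L
α₀ = 1/(1 + K1/[H⁺] + K1K2/[H⁺]²) = 1/(1 + 10^+0.84 + 10^-2.42) = 0.1262
DIC = [CO2*]/α₀ = 3.133×10^-5 / 0.1262 = 0.2482 mmol/L
CA = (α₁ + 2α₂)·DIC = (0.8733 + 2×0.0004799) × 0.2482 = 0.217 mmol/L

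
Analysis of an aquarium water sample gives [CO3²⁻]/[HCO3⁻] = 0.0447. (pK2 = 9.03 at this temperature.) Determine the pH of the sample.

pH = 7.68

From K2 = [H⁺][CO3²⁻]/[HCO3⁻]:  pH = pK2 + log₁₀([CO3²⁻]/[HCO3⁻])
log₁₀(0.0447) = -1.350
pH = 9.03 + (-1.350) = 7.68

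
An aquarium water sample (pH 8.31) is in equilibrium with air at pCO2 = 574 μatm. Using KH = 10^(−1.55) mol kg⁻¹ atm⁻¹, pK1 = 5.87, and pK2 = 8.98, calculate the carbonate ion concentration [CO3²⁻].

[CO2*] = KH · pCO2 = 10^(−1.55) × 574×10^-6 = 1.618×10^-5 mol/kg
α₀ = 1/(1 + K1/[H⁺] + K1K2/[H⁺]²) = 1/(1 + 10^+2.44 + 10^+1.77) = 0.002982
DIC = [CO2*]/α₀ = 1.618×10^-5 / 0.002982 = 5.424 mmol/kg
[CO3²⁻] = α₂·DIC; α₂ = 0.1756, so [CO3²⁻] = 0.1756 × 5.424 = 0.953 mmol/kg

[CO3²⁻] = 0.953 mmol/kg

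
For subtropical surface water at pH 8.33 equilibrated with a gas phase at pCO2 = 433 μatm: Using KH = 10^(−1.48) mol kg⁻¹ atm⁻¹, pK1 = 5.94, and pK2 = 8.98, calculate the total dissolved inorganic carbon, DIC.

[CO2*] = KH · pCO2 = 10^(−1.48) × 433×10^-6 = 1.434×10^-5 mol/kg
α₀ = 1/(1 + K1/[H⁺] + K1K2/[H⁺]²) = 1/(1 + 10^+2.39 + 10^+1.74) = 0.003318
DIC = [CO2*]/α₀ = 1.434×10^-5 / 0.003318 = 4.32 mmol/kg

DIC = 4.32 mmol/kg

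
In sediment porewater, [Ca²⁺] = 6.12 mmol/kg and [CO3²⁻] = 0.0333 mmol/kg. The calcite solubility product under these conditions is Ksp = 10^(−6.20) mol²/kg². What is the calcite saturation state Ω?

Ω = 0.323

Ksp = 10^(−6.20) = 6.310×10^-7
Ω = [Ca²⁺][CO3²⁻]/Ksp = (6.12×10^-3)(0.0333×10^-3) / 6.310×10^-7 = 0.323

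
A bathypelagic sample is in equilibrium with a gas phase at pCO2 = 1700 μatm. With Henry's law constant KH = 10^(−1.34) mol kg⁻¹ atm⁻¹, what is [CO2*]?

KH = 10^(−1.34) = 4.571×10^-2 mol kg⁻¹ atm⁻¹
[CO2*] = KH · pCO2 = 4.571×10^-2 × 1700×10^-6 atm = 7.77×10^-5 mol/kg

[CO2*] = 77.7 μmol/kg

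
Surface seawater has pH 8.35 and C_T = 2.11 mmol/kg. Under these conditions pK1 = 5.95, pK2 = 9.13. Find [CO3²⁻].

[CO3²⁻] = 0.299 mmol/kg

α₂ = 1 / (1 + [H⁺]/K2 + [H⁺]²/(K1K2)) = 1 / (1 + 10^+0.78 + 10^-1.62)
   = 1 / (1 + 6.0256 + 0.023988) = 1/7.0496 = 0.1419
[CO3²⁻] = α₂ × DIC = 0.1419 × 2.11 = 0.299 mmol/kg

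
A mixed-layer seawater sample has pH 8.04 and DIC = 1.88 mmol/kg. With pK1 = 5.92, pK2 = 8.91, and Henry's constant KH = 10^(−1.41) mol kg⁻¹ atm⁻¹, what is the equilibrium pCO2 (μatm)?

pCO2 = 321 μatm

α₀ = 1 / (1 + K1/[H⁺] + K1K2/[H⁺]²) = 1 / (1 + 10^+2.12 + 10^+1.25)
   = 1 / (1 + 131.83 + 17.783) = 1/150.61 = 0.006640
[CO2*] = α₀ × DIC = 0.006640 × 1.88 = 0.01248 mmol/kg = 12.48 μmol/kg
pCO2 = [CO2*]/KH = 1.248×10^-5 / 3.890×10^-2 = 321 μatm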